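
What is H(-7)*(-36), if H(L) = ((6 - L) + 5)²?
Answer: -11664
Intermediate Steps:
H(L) = (11 - L)²
H(-7)*(-36) = (-11 - 7)²*(-36) = (-18)²*(-36) = 324*(-36) = -11664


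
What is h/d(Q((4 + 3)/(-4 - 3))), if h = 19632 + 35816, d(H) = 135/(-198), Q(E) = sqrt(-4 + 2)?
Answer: -1219856/15 ≈ -81324.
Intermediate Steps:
Q(E) = I*sqrt(2) (Q(E) = sqrt(-2) = I*sqrt(2))
d(H) = -15/22 (d(H) = 135*(-1/198) = -15/22)
h = 55448
h/d(Q((4 + 3)/(-4 - 3))) = 55448/(-15/22) = 55448*(-22/15) = -1219856/15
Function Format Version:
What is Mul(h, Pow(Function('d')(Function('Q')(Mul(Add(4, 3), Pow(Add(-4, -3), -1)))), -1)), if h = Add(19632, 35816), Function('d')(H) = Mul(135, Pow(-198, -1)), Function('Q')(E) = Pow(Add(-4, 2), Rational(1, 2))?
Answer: Rational(-1219856, 15) ≈ -81324.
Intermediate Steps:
Function('Q')(E) = Mul(I, Pow(2, Rational(1, 2))) (Function('Q')(E) = Pow(-2, Rational(1, 2)) = Mul(I, Pow(2, Rational(1, 2))))
Function('d')(H) = Rational(-15, 22) (Function('d')(H) = Mul(135, Rational(-1, 198)) = Rational(-15, 22))
h = 55448
Mul(h, Pow(Function('d')(Function('Q')(Mul(Add(4, 3), Pow(Add(-4, -3), -1)))), -1)) = Mul(55448, Pow(Rational(-15, 22), -1)) = Mul(55448, Rational(-22, 15)) = Rational(-1219856, 15)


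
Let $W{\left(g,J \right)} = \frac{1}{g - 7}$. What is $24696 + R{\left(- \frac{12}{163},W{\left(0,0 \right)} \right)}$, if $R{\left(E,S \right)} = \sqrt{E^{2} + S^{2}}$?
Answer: $24696 + \frac{5 \sqrt{1345}}{1141} \approx 24696.0$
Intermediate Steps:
$W{\left(g,J \right)} = \frac{1}{-7 + g}$
$24696 + R{\left(- \frac{12}{163},W{\left(0,0 \right)} \right)} = 24696 + \sqrt{\left(- \frac{12}{163}\right)^{2} + \left(\frac{1}{-7 + 0}\right)^{2}} = 24696 + \sqrt{\left(\left(-12\right) \frac{1}{163}\right)^{2} + \left(\frac{1}{-7}\right)^{2}} = 24696 + \sqrt{\left(- \frac{12}{163}\right)^{2} + \left(- \frac{1}{7}\right)^{2}} = 24696 + \sqrt{\frac{144}{26569} + \frac{1}{49}} = 24696 + \sqrt{\frac{33625}{1301881}} = 24696 + \frac{5 \sqrt{1345}}{1141}$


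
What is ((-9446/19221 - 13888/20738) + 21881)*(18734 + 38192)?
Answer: 248237644166120146/199302549 ≈ 1.2455e+9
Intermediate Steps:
((-9446/19221 - 13888/20738) + 21881)*(18734 + 38192) = ((-9446*1/19221 - 13888*1/20738) + 21881)*56926 = ((-9446/19221 - 6944/10369) + 21881)*56926 = (-231416198/199302549 + 21881)*56926 = (4360707658471/199302549)*56926 = 248237644166120146/199302549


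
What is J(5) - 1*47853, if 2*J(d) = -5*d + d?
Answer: -47863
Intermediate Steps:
J(d) = -2*d (J(d) = (-5*d + d)/2 = (-4*d)/2 = -2*d)
J(5) - 1*47853 = -2*5 - 1*47853 = -10 - 47853 = -47863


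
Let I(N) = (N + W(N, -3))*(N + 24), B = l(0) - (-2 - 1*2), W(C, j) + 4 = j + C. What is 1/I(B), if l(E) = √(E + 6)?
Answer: -20/8947 + 57*√6/17894 ≈ 0.0055673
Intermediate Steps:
W(C, j) = -4 + C + j (W(C, j) = -4 + (j + C) = -4 + (C + j) = -4 + C + j)
l(E) = √(6 + E)
B = 4 + √6 (B = √(6 + 0) - (-2 - 1*2) = √6 - (-2 - 2) = √6 - 1*(-4) = √6 + 4 = 4 + √6 ≈ 6.4495)
I(N) = (-7 + 2*N)*(24 + N) (I(N) = (N + (-4 + N - 3))*(N + 24) = (N + (-7 + N))*(24 + N) = (-7 + 2*N)*(24 + N))
1/I(B) = 1/(-168 + 2*(4 + √6)² + 41*(4 + √6)) = 1/(-168 + 2*(4 + √6)² + (164 + 41*√6)) = 1/(-4 + 2*(4 + √6)² + 41*√6)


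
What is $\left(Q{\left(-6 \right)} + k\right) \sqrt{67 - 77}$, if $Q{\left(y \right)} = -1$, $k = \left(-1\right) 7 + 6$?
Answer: $- 2 i \sqrt{10} \approx - 6.3246 i$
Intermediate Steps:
$k = -1$ ($k = -7 + 6 = -1$)
$\left(Q{\left(-6 \right)} + k\right) \sqrt{67 - 77} = \left(-1 - 1\right) \sqrt{67 - 77} = - 2 \sqrt{-10} = - 2 i \sqrt{10}$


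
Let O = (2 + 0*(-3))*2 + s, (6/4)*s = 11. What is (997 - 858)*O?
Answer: 4726/3 ≈ 1575.3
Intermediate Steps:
s = 22/3 (s = (⅔)*11 = 22/3 ≈ 7.3333)
O = 34/3 (O = (2 + 0*(-3))*2 + 22/3 = (2 + 0)*2 + 22/3 = 2*2 + 22/3 = 4 + 22/3 = 34/3 ≈ 11.333)
(997 - 858)*O = (997 - 858)*(34/3) = 139*(34/3) = 4726/3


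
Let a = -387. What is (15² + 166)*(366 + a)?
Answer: -8211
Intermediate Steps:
(15² + 166)*(366 + a) = (15² + 166)*(366 - 387) = (225 + 166)*(-21) = 391*(-21) = -8211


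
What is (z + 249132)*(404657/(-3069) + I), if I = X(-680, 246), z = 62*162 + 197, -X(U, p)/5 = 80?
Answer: -38487581351/279 ≈ -1.3795e+8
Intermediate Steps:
X(U, p) = -400 (X(U, p) = -5*80 = -400)
z = 10241 (z = 10044 + 197 = 10241)
I = -400
(z + 249132)*(404657/(-3069) + I) = (10241 + 249132)*(404657/(-3069) - 400) = 259373*(404657*(-1/3069) - 400) = 259373*(-36787/279 - 400) = 259373*(-148387/279) = -38487581351/279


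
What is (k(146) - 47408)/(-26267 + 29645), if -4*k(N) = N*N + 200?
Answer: -52787/3378 ≈ -15.627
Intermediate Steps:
k(N) = -50 - N²/4 (k(N) = -(N*N + 200)/4 = -(N² + 200)/4 = -(200 + N²)/4 = -50 - N²/4)
(k(146) - 47408)/(-26267 + 29645) = ((-50 - ¼*146²) - 47408)/(-26267 + 29645) = ((-50 - ¼*21316) - 47408)/3378 = ((-50 - 5329) - 47408)*(1/3378) = (-5379 - 47408)*(1/3378) = -52787*1/3378 = -52787/3378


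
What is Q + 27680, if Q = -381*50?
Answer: 8630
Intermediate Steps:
Q = -19050
Q + 27680 = -19050 + 27680 = 8630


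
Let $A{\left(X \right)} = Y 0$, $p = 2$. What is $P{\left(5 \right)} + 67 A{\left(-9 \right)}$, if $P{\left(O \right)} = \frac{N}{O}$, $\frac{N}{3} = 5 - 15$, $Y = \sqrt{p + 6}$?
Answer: $-6$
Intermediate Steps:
$Y = 2 \sqrt{2}$ ($Y = \sqrt{2 + 6} = \sqrt{8} = 2 \sqrt{2} \approx 2.8284$)
$A{\left(X \right)} = 0$ ($A{\left(X \right)} = 2 \sqrt{2} \cdot 0 = 0$)
$N = -30$ ($N = 3 \left(5 - 15\right) = 3 \left(-10\right) = -30$)
$P{\left(O \right)} = - \frac{30}{O}$
$P{\left(5 \right)} + 67 A{\left(-9 \right)} = - \frac{30}{5} + 67 \cdot 0 = \left(-30\right) \frac{1}{5} + 0 = -6 + 0 = -6$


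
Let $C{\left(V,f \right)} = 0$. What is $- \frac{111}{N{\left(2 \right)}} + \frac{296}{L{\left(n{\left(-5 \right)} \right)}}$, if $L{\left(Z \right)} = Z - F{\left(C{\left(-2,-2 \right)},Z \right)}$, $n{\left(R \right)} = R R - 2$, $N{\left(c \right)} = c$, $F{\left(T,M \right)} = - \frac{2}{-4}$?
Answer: $- \frac{3811}{90} \approx -42.344$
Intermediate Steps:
$F{\left(T,M \right)} = \frac{1}{2}$ ($F{\left(T,M \right)} = \left(-2\right) \left(- \frac{1}{4}\right) = \frac{1}{2}$)
$n{\left(R \right)} = -2 + R^{2}$ ($n{\left(R \right)} = R^{2} - 2 = -2 + R^{2}$)
$L{\left(Z \right)} = - \frac{1}{2} + Z$ ($L{\left(Z \right)} = Z - \frac{1}{2} = - \frac{1}{2} + Z$)
$- \frac{111}{N{\left(2 \right)}} + \frac{296}{L{\left(n{\left(-5 \right)} \right)}} = - \frac{111}{2} + \frac{296}{- \frac{1}{2} - \left(2 - \left(-5\right)^{2}\right)} = \left(-111\right) \frac{1}{2} + \frac{296}{- \frac{1}{2} + \left(-2 + 25\right)} = - \frac{111}{2} + \frac{296}{- \frac{1}{2} + 23} = - \frac{111}{2} + \frac{296}{\frac{45}{2}} = - \frac{111}{2} + 296 \cdot \frac{2}{45} = - \frac{111}{2} + \frac{592}{45} = - \frac{3811}{90}$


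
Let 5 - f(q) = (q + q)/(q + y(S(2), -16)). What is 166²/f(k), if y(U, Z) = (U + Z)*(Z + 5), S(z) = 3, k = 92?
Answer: 6475660/991 ≈ 6534.5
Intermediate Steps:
y(U, Z) = (5 + Z)*(U + Z) (y(U, Z) = (U + Z)*(5 + Z) = (5 + Z)*(U + Z))
f(q) = 5 - 2*q/(143 + q) (f(q) = 5 - (q + q)/(q + ((-16)² + 5*3 + 5*(-16) + 3*(-16))) = 5 - 2*q/(q + (256 + 15 - 80 - 48)) = 5 - 2*q/(q + 143) = 5 - 2*q/(143 + q))
166²/f(k) = 166²/(((715 + 3*92)/(143 + 92))) = 27556/(((715 + 276)/235)) = 27556/(((1/235)*991)) = 27556/(991/235) = 27556*(235/991) = 6475660/991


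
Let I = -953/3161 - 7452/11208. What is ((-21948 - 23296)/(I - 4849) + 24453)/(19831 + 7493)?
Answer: 350273996143133/391250022776316 ≈ 0.89527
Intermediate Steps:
I = -2853083/2952374 (I = -953*1/3161 - 7452*1/11208 = -953/3161 - 621/934 = -2853083/2952374 ≈ -0.96637)
((-21948 - 23296)/(I - 4849) + 24453)/(19831 + 7493) = ((-21948 - 23296)/(-2853083/2952374 - 4849) + 24453)/(19831 + 7493) = (-45244/(-14318914609/2952374) + 24453)/27324 = (-45244*(-2952374/14318914609) + 24453)*(1/27324) = (133577209256/14318914609 + 24453)*(1/27324) = (350273996143133/14318914609)*(1/27324) = 350273996143133/391250022776316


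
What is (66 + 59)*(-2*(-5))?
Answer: 1250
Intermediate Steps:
(66 + 59)*(-2*(-5)) = 125*10 = 1250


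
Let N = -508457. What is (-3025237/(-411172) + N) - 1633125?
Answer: -880555528867/411172 ≈ -2.1416e+6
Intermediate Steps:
(-3025237/(-411172) + N) - 1633125 = (-3025237/(-411172) - 508457) - 1633125 = (-3025237*(-1/411172) - 508457) - 1633125 = (3025237/411172 - 508457) - 1633125 = -209060256367/411172 - 1633125 = -880555528867/411172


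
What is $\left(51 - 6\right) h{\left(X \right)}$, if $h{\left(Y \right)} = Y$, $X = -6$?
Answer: $-270$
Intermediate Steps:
$\left(51 - 6\right) h{\left(X \right)} = \left(51 - 6\right) \left(-6\right) = 45 \left(-6\right) = -270$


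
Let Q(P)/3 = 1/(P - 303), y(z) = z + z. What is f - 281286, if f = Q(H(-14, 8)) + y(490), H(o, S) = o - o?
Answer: -28310907/101 ≈ -2.8031e+5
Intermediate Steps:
y(z) = 2*z
H(o, S) = 0
Q(P) = 3/(-303 + P) (Q(P) = 3/(P - 303) = 3/(-303 + P))
f = 98979/101 (f = 3/(-303 + 0) + 2*490 = 3/(-303) + 980 = 3*(-1/303) + 980 = -1/101 + 980 = 98979/101 ≈ 979.99)
f - 281286 = 98979/101 - 281286 = -28310907/101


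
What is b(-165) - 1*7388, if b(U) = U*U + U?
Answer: 19672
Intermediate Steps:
b(U) = U + U² (b(U) = U² + U = U + U²)
b(-165) - 1*7388 = -165*(1 - 165) - 1*7388 = -165*(-164) - 7388 = 27060 - 7388 = 19672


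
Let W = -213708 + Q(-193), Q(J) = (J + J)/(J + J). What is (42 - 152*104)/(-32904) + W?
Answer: -3515899681/16452 ≈ -2.1371e+5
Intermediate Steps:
Q(J) = 1 (Q(J) = (2*J)/((2*J)) = (2*J)*(1/(2*J)) = 1)
W = -213707 (W = -213708 + 1 = -213707)
(42 - 152*104)/(-32904) + W = (42 - 152*104)/(-32904) - 213707 = (42 - 15808)*(-1/32904) - 213707 = -15766*(-1/32904) - 213707 = 7883/16452 - 213707 = -3515899681/16452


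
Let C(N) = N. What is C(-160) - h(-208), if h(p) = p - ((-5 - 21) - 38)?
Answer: -16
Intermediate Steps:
h(p) = 64 + p (h(p) = p - (-26 - 38) = p - 1*(-64) = p + 64 = 64 + p)
C(-160) - h(-208) = -160 - (64 - 208) = -160 - 1*(-144) = -160 + 144 = -16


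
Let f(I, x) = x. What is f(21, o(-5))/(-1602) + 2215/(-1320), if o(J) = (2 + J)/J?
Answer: -197179/117480 ≈ -1.6784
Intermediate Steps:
o(J) = (2 + J)/J
f(21, o(-5))/(-1602) + 2215/(-1320) = ((2 - 5)/(-5))/(-1602) + 2215/(-1320) = -1/5*(-3)*(-1/1602) + 2215*(-1/1320) = (3/5)*(-1/1602) - 443/264 = -1/2670 - 443/264 = -197179/117480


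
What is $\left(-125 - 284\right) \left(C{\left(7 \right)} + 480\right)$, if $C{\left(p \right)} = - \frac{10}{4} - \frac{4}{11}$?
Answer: $- \frac{4293273}{22} \approx -1.9515 \cdot 10^{5}$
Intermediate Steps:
$C{\left(p \right)} = - \frac{63}{22}$ ($C{\left(p \right)} = \left(-10\right) \frac{1}{4} - \frac{4}{11} = - \frac{5}{2} - \frac{4}{11} = - \frac{63}{22}$)
$\left(-125 - 284\right) \left(C{\left(7 \right)} + 480\right) = \left(-125 - 284\right) \left(- \frac{63}{22} + 480\right) = \left(-409\right) \frac{10497}{22} = - \frac{4293273}{22}$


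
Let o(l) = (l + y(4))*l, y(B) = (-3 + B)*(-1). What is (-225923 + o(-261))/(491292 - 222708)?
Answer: -157541/268584 ≈ -0.58656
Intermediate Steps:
y(B) = 3 - B
o(l) = l*(-1 + l) (o(l) = (l + (3 - 1*4))*l = (l + (3 - 4))*l = (l - 1)*l = (-1 + l)*l = l*(-1 + l))
(-225923 + o(-261))/(491292 - 222708) = (-225923 - 261*(-1 - 261))/(491292 - 222708) = (-225923 - 261*(-262))/268584 = (-225923 + 68382)*(1/268584) = -157541*1/268584 = -157541/268584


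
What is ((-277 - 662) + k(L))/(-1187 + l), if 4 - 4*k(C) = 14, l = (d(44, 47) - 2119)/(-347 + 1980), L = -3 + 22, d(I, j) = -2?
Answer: 3074939/3880984 ≈ 0.79231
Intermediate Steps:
L = 19
l = -2121/1633 (l = (-2 - 2119)/(-347 + 1980) = -2121/1633 ≈ -1.2988)
k(C) = -5/2 (k(C) = 1 - 1/4*14 = 1 - 7/2 = -5/2)
((-277 - 662) + k(L))/(-1187 + l) = ((-277 - 662) - 5/2)/(-1187 - 2121/1633) = (-939 - 5/2)/(-1940492/1633) = -1883/2*(-1633/1940492) = 3074939/3880984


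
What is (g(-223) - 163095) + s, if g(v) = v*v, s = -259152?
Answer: -372518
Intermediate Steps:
g(v) = v²
(g(-223) - 163095) + s = ((-223)² - 163095) - 259152 = (49729 - 163095) - 259152 = -113366 - 259152 = -372518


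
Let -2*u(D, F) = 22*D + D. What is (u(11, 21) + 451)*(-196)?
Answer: -63602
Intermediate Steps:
u(D, F) = -23*D/2 (u(D, F) = -(22*D + D)/2 = -23*D/2)
(u(11, 21) + 451)*(-196) = (-23/2*11 + 451)*(-196) = (-253/2 + 451)*(-196) = (649/2)*(-196) = -63602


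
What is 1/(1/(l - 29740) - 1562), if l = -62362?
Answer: -92102/143863325 ≈ -0.00064021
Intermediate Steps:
1/(1/(l - 29740) - 1562) = 1/(1/(-62362 - 29740) - 1562) = 1/(1/(-92102) - 1562) = 1/(-1/92102 - 1562) = 1/(-143863325/92102) = -92102/143863325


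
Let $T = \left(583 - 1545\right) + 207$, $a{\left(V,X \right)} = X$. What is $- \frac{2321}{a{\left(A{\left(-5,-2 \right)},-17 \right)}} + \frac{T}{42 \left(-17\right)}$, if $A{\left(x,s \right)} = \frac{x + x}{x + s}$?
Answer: $\frac{98237}{714} \approx 137.59$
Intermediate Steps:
$A{\left(x,s \right)} = \frac{2 x}{s + x}$
$T = -755$ ($T = -962 + 207 = -755$)
$- \frac{2321}{a{\left(A{\left(-5,-2 \right)},-17 \right)}} + \frac{T}{42 \left(-17\right)} = - \frac{2321}{-17} - \frac{755}{42 \left(-17\right)} = \left(-2321\right) \left(- \frac{1}{17}\right) - \frac{755}{-714} = \frac{2321}{17} - - \frac{755}{714} = \frac{2321}{17} + \frac{755}{714} = \frac{98237}{714}$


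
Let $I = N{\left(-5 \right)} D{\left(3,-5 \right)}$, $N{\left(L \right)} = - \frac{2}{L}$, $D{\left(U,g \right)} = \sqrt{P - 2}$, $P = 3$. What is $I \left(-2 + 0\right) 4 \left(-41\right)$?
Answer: $\frac{656}{5} \approx 131.2$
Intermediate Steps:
$D{\left(U,g \right)} = 1$ ($D{\left(U,g \right)} = \sqrt{3 - 2} = \sqrt{1} = 1$)
$I = \frac{2}{5}$ ($I = - \frac{2}{-5} \cdot 1 = \left(-2\right) \left(- \frac{1}{5}\right) 1 = \frac{2}{5} \cdot 1 = \frac{2}{5} \approx 0.4$)
$I \left(-2 + 0\right) 4 \left(-41\right) = \frac{2 \left(-2 + 0\right) 4}{5} \left(-41\right) = \frac{2 \left(\left(-2\right) 4\right)}{5} \left(-41\right) = \frac{2}{5} \left(-8\right) \left(-41\right) = \left(- \frac{16}{5}\right) \left(-41\right) = \frac{656}{5}$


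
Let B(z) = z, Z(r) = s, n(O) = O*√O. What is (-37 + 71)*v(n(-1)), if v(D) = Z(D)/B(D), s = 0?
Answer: 0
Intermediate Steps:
n(O) = O^(3/2)
Z(r) = 0
v(D) = 0 (v(D) = 0/D = 0)
(-37 + 71)*v(n(-1)) = (-37 + 71)*0 = 34*0 = 0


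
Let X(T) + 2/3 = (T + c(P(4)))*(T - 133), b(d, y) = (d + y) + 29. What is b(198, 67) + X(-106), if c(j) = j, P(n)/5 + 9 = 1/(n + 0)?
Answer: 433003/12 ≈ 36084.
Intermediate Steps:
P(n) = -45 + 5/n (P(n) = -45 + 5/(n + 0) = -45 + 5/n)
b(d, y) = 29 + d + y
X(T) = -⅔ + (-133 + T)*(-175/4 + T) (X(T) = -⅔ + (T + (-45 + 5/4))*(T - 133) = -⅔ + (T + (-45 + 5*(¼)))*(-133 + T) = -⅔ + (T + (-45 + 5/4))*(-133 + T) = -⅔ + (T - 175/4)*(-133 + T) = -⅔ + (-175/4 + T)*(-133 + T) = -⅔ + (-133 + T)*(-175/4 + T))
b(198, 67) + X(-106) = (29 + 198 + 67) + (69817/12 + (-106)² - 707/4*(-106)) = 294 + (69817/12 + 11236 + 37471/2) = 294 + 429475/12 = 433003/12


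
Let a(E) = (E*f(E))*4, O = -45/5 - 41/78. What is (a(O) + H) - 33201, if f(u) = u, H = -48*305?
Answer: -72214112/1521 ≈ -47478.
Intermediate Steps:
H = -14640
O = -743/78 (O = -45*⅕ - 41*1/78 = -9 - 41/78 = -743/78 ≈ -9.5256)
a(E) = 4*E² (a(E) = (E*E)*4 = E²*4 = 4*E²)
(a(O) + H) - 33201 = (4*(-743/78)² - 14640) - 33201 = (4*(552049/6084) - 14640) - 33201 = (552049/1521 - 14640) - 33201 = -21715391/1521 - 33201 = -72214112/1521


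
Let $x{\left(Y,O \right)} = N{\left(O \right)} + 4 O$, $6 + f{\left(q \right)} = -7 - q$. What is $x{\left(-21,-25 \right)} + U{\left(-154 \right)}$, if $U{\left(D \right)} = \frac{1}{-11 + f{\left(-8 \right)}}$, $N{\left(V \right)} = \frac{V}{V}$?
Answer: $- \frac{1585}{16} \approx -99.063$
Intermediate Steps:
$N{\left(V \right)} = 1$
$f{\left(q \right)} = -13 - q$ ($f{\left(q \right)} = -6 - \left(7 + q\right) = -13 - q$)
$U{\left(D \right)} = - \frac{1}{16}$ ($U{\left(D \right)} = \frac{1}{-11 - 5} = \frac{1}{-16} = - \frac{1}{16}$)
$x{\left(Y,O \right)} = 1 + 4 O$
$x{\left(-21,-25 \right)} + U{\left(-154 \right)} = \left(1 + 4 \left(-25\right)\right) - \frac{1}{16} = \left(1 - 100\right) - \frac{1}{16} = -99 - \frac{1}{16} = - \frac{1585}{16}$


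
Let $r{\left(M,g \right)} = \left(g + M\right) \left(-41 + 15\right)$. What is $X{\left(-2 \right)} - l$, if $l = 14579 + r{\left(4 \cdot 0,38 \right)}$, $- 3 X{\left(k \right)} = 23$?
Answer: $- \frac{40796}{3} \approx -13599.0$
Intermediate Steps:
$r{\left(M,g \right)} = - 26 M - 26 g$ ($r{\left(M,g \right)} = \left(M + g\right) \left(-26\right) = - 26 M - 26 g$)
$X{\left(k \right)} = - \frac{23}{3}$ ($X{\left(k \right)} = \left(- \frac{1}{3}\right) 23 = - \frac{23}{3}$)
$l = 13591$ ($l = 14579 - \left(988 + 26 \cdot 4 \cdot 0\right) = 14579 - 988 = 13591$)
$X{\left(-2 \right)} - l = - \frac{23}{3} - 13591 = - \frac{40796}{3}$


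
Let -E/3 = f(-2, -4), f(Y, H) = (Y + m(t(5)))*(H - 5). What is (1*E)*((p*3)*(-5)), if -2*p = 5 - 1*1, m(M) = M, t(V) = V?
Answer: 2430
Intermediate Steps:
p = -2 (p = -(5 - 1*1)/2 = -(5 - 1)/2 = -1/2*4 = -2)
f(Y, H) = (-5 + H)*(5 + Y) (f(Y, H) = (Y + 5)*(H - 5) = (5 + Y)*(-5 + H) = (-5 + H)*(5 + Y))
E = 81 (E = -3*(-25 - 5*(-2) + 5*(-4) - 4*(-2)) = -3*(-25 + 10 - 20 + 8) = -3*(-27) = 81)
(1*E)*((p*3)*(-5)) = (1*81)*(-2*3*(-5)) = 81*(-6*(-5)) = 81*30 = 2430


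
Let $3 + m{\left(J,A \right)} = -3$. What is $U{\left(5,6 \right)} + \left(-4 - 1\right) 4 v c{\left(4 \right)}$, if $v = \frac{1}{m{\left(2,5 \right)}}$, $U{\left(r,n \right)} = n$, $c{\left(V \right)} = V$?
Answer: $\frac{58}{3} \approx 19.333$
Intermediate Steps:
$m{\left(J,A \right)} = -6$ ($m{\left(J,A \right)} = -3 - 3 = -6$)
$v = - \frac{1}{6}$ ($v = \frac{1}{-6} = - \frac{1}{6} \approx -0.16667$)
$U{\left(5,6 \right)} + \left(-4 - 1\right) 4 v c{\left(4 \right)} = 6 + \left(-4 - 1\right) 4 \left(- \frac{1}{6}\right) 4 = 6 + \left(-5\right) 4 \left(- \frac{1}{6}\right) 4 = 6 + \left(-20\right) \left(- \frac{1}{6}\right) 4 = 6 + \frac{10}{3} \cdot 4 = 6 + \frac{40}{3} = \frac{58}{3}$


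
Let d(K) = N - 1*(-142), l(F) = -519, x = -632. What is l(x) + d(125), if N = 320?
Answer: -57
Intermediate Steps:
d(K) = 462 (d(K) = 320 - 1*(-142) = 320 + 142 = 462)
l(x) + d(125) = -519 + 462 = -57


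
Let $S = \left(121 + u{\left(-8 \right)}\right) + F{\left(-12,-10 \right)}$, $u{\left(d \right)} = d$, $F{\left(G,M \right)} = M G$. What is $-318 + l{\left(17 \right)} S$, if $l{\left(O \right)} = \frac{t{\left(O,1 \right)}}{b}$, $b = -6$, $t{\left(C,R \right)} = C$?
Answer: $- \frac{5869}{6} \approx -978.17$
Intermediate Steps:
$F{\left(G,M \right)} = G M$
$l{\left(O \right)} = - \frac{O}{6}$ ($l{\left(O \right)} = \frac{O}{-6} = O \left(- \frac{1}{6}\right) = - \frac{O}{6}$)
$S = 233$ ($S = \left(121 - 8\right) - -120 = 113 + 120 = 233$)
$-318 + l{\left(17 \right)} S = -318 + \left(- \frac{1}{6}\right) 17 \cdot 233 = -318 - \frac{3961}{6} = - \frac{5869}{6}$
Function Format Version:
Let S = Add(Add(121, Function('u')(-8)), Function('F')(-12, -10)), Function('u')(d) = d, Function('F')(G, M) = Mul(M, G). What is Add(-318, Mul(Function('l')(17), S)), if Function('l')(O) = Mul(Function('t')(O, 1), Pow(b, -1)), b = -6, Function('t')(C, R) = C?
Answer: Rational(-5869, 6) ≈ -978.17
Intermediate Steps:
Function('F')(G, M) = Mul(G, M)
Function('l')(O) = Mul(Rational(-1, 6), O) (Function('l')(O) = Mul(O, Pow(-6, -1)) = Mul(O, Rational(-1, 6)) = Mul(Rational(-1, 6), O))
S = 233 (S = Add(Add(121, -8), Mul(-12, -10)) = Add(113, 120) = 233)
Add(-318, Mul(Function('l')(17), S)) = Add(-318, Mul(Mul(Rational(-1, 6), 17), 233)) = Add(-318, Mul(Rational(-17, 6), 233)) = Add(-318, Rational(-3961, 6)) = Rational(-5869, 6)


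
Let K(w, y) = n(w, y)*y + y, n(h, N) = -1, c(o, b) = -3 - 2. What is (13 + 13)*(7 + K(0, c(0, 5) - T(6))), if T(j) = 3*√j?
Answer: 182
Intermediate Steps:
c(o, b) = -5
K(w, y) = 0 (K(w, y) = -y + y = 0)
(13 + 13)*(7 + K(0, c(0, 5) - T(6))) = (13 + 13)*(7 + 0) = 26*7 = 182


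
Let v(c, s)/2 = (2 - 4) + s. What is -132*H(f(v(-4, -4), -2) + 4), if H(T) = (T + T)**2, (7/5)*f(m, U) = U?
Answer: -171072/49 ≈ -3491.3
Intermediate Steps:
v(c, s) = -4 + 2*s (v(c, s) = 2*((2 - 4) + s) = 2*(-2 + s) = -4 + 2*s)
f(m, U) = 5*U/7
H(T) = 4*T**2 (H(T) = (2*T)**2 = 4*T**2)
-132*H(f(v(-4, -4), -2) + 4) = -528*((5/7)*(-2) + 4)**2 = -528*(-10/7 + 4)**2 = -528*(18/7)**2 = -528*324/49 = -132*1296/49 = -171072/49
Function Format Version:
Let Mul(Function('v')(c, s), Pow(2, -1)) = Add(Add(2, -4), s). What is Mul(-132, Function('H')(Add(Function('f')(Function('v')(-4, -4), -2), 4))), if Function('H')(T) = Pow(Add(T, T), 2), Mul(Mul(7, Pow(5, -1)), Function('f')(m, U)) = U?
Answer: Rational(-171072, 49) ≈ -3491.3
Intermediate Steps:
Function('v')(c, s) = Add(-4, Mul(2, s)) (Function('v')(c, s) = Mul(2, Add(Add(2, -4), s)) = Mul(2, Add(-2, s)) = Add(-4, Mul(2, s)))
Function('f')(m, U) = Mul(Rational(5, 7), U)
Function('H')(T) = Mul(4, Pow(T, 2)) (Function('H')(T) = Pow(Mul(2, T), 2) = Mul(4, Pow(T, 2)))
Mul(-132, Function('H')(Add(Function('f')(Function('v')(-4, -4), -2), 4))) = Mul(-132, Mul(4, Pow(Add(Mul(Rational(5, 7), -2), 4), 2))) = Mul(-132, Mul(4, Pow(Add(Rational(-10, 7), 4), 2))) = Mul(-132, Mul(4, Pow(Rational(18, 7), 2))) = Mul(-132, Mul(4, Rational(324, 49))) = Mul(-132, Rational(1296, 49)) = Rational(-171072, 49)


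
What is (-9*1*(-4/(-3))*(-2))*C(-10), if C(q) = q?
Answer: -240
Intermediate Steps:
(-9*1*(-4/(-3))*(-2))*C(-10) = -9*1*(-4/(-3))*(-2)*(-10) = -9*1*(-4*(-⅓))*(-2)*(-10) = -9*1*(4/3)*(-2)*(-10) = -12*(-2)*(-10) = -9*(-8/3)*(-10) = 24*(-10) = -240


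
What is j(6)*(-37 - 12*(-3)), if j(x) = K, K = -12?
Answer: 12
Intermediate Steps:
j(x) = -12
j(6)*(-37 - 12*(-3)) = -12*(-37 - 12*(-3)) = -12*(-37 + 36) = -12*(-1) = 12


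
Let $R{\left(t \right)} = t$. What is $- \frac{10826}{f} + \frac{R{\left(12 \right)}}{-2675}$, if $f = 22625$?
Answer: $- \frac{1169242}{2420875} \approx -0.48298$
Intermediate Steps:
$- \frac{10826}{f} + \frac{R{\left(12 \right)}}{-2675} = - \frac{10826}{22625} + \frac{12}{-2675} = \left(-10826\right) \frac{1}{22625} + 12 \left(- \frac{1}{2675}\right) = - \frac{10826}{22625} - \frac{12}{2675} = - \frac{1169242}{2420875}$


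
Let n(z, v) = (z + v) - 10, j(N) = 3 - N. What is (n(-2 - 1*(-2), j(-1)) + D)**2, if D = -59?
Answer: 4225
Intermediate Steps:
n(z, v) = -10 + v + z (n(z, v) = (v + z) - 10 = -10 + v + z)
(n(-2 - 1*(-2), j(-1)) + D)**2 = ((-10 + (3 - 1*(-1)) + (-2 - 1*(-2))) - 59)**2 = ((-10 + (3 + 1) + (-2 + 2)) - 59)**2 = ((-10 + 4 + 0) - 59)**2 = (-6 - 59)**2 = (-65)**2 = 4225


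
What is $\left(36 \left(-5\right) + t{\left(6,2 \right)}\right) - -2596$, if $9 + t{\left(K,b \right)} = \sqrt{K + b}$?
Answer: $2407 + 2 \sqrt{2} \approx 2409.8$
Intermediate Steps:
$t{\left(K,b \right)} = -9 + \sqrt{K + b}$
$\left(36 \left(-5\right) + t{\left(6,2 \right)}\right) - -2596 = \left(36 \left(-5\right) - \left(9 - \sqrt{6 + 2}\right)\right) - -2596 = \left(-180 - \left(9 - \sqrt{8}\right)\right) + 2596 = \left(-180 - \left(9 - 2 \sqrt{2}\right)\right) + 2596 = \left(-189 + 2 \sqrt{2}\right) + 2596 = 2407 + 2 \sqrt{2}$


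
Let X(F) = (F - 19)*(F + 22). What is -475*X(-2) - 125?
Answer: 199375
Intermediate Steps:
X(F) = (-19 + F)*(22 + F)
-475*X(-2) - 125 = -475*(-418 + (-2)**2 + 3*(-2)) - 125 = -475*(-418 + 4 - 6) - 125 = -475*(-420) - 125 = 199500 - 125 = 199375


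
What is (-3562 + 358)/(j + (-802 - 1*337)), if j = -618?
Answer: 3204/1757 ≈ 1.8236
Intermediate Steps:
(-3562 + 358)/(j + (-802 - 1*337)) = (-3562 + 358)/(-618 + (-802 - 1*337)) = -3204/(-618 + (-802 - 337)) = -3204/(-618 - 1139) = -3204/(-1757) = -3204*(-1/1757) = 3204/1757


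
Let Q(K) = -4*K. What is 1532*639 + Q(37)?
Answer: 978800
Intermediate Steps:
1532*639 + Q(37) = 1532*639 - 4*37 = 978948 - 148 = 978800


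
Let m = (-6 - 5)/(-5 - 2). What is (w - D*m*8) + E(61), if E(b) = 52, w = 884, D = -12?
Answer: 7608/7 ≈ 1086.9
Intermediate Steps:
m = 11/7 (m = -11/(-7) = -11*(-1/7) = 11/7 ≈ 1.5714)
(w - D*m*8) + E(61) = (884 - (-12*11/7)*8) + 52 = (884 - (-132)*8/7) + 52 = (884 - 1*(-1056/7)) + 52 = (884 + 1056/7) + 52 = 7244/7 + 52 = 7608/7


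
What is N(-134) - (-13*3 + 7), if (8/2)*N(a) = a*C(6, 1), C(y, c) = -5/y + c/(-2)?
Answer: 230/3 ≈ 76.667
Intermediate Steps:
C(y, c) = -5/y - c/2 (C(y, c) = -5/y + c*(-½) = -5/y - c/2)
N(a) = -a/3 (N(a) = (a*(-5/6 - ½*1))/4 = (a*(-5*⅙ - ½))/4 = (a*(-⅚ - ½))/4 = (a*(-4/3))/4 = (-4*a/3)/4 = -a/3)
N(-134) - (-13*3 + 7) = -⅓*(-134) - (-13*3 + 7) = 134/3 - (-39 + 7) = 134/3 - 1*(-32) = 134/3 + 32 = 230/3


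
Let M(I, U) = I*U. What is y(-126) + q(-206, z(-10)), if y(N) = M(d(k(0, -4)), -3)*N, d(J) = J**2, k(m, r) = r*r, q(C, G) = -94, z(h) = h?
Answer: 96674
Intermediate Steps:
k(m, r) = r**2
y(N) = -768*N (y(N) = (((-4)**2)**2*(-3))*N = (16**2*(-3))*N = (256*(-3))*N = -768*N)
y(-126) + q(-206, z(-10)) = -768*(-126) - 94 = 96768 - 94 = 96674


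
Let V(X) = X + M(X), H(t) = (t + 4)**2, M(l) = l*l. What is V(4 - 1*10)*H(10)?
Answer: 5880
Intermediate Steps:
M(l) = l**2
H(t) = (4 + t)**2
V(X) = X + X**2
V(4 - 1*10)*H(10) = ((4 - 1*10)*(1 + (4 - 1*10)))*(4 + 10)**2 = ((4 - 10)*(1 + (4 - 10)))*14**2 = -6*(1 - 6)*196 = -6*(-5)*196 = 30*196 = 5880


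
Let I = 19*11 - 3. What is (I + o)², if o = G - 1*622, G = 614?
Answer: 39204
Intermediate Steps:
o = -8 (o = 614 - 1*622 = 614 - 622 = -8)
I = 206 (I = 209 - 3 = 206)
(I + o)² = (206 - 8)² = 198² = 39204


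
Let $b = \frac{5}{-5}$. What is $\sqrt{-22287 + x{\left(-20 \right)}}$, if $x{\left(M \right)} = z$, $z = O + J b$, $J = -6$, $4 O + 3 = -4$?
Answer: $\frac{7 i \sqrt{1819}}{2} \approx 149.27 i$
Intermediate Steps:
$O = - \frac{7}{4}$ ($O = - \frac{3}{4} + \frac{1}{4} \left(-4\right) = - \frac{3}{4} - 1 = - \frac{7}{4} \approx -1.75$)
$b = -1$ ($b = 5 \left(- \frac{1}{5}\right) = -1$)
$z = \frac{17}{4}$ ($z = - \frac{7}{4} - -6 = - \frac{7}{4} + 6 = \frac{17}{4} \approx 4.25$)
$x{\left(M \right)} = \frac{17}{4}$
$\sqrt{-22287 + x{\left(-20 \right)}} = \sqrt{-22287 + \frac{17}{4}} = \sqrt{- \frac{89131}{4}} = \frac{7 i \sqrt{1819}}{2}$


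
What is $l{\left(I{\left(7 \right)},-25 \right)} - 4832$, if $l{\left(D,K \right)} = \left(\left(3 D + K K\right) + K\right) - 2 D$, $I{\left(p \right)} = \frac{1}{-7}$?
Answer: $- \frac{29625}{7} \approx -4232.1$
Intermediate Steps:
$I{\left(p \right)} = - \frac{1}{7}$
$l{\left(D,K \right)} = D + K + K^{2}$ ($l{\left(D,K \right)} = \left(\left(3 D + K^{2}\right) + K\right) - 2 D = \left(\left(K^{2} + 3 D\right) + K\right) - 2 D = \left(K + K^{2} + 3 D\right) - 2 D = D + K + K^{2}$)
$l{\left(I{\left(7 \right)},-25 \right)} - 4832 = \left(- \frac{1}{7} - 25 + \left(-25\right)^{2}\right) - 4832 = \left(- \frac{1}{7} - 25 + 625\right) - 4832 = \frac{4199}{7} - 4832 = - \frac{29625}{7}$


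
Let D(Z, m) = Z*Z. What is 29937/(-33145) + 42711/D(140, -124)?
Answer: 23682597/18561200 ≈ 1.2759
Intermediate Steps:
D(Z, m) = Z²
29937/(-33145) + 42711/D(140, -124) = 29937/(-33145) + 42711/(140²) = 29937*(-1/33145) + 42711/19600 = -29937/33145 + 42711*(1/19600) = -29937/33145 + 42711/19600 = 23682597/18561200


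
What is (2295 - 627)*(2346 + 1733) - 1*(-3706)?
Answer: 6807478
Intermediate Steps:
(2295 - 627)*(2346 + 1733) - 1*(-3706) = 1668*4079 + 3706 = 6803772 + 3706 = 6807478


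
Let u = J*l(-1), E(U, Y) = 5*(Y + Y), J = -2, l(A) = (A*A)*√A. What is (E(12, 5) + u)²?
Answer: 2496 - 200*I ≈ 2496.0 - 200.0*I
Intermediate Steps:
l(A) = A^(5/2) (l(A) = A²*√A = A^(5/2))
E(U, Y) = 10*Y (E(U, Y) = 5*(2*Y) = 10*Y)
u = -2*I ≈ -2.0*I
(E(12, 5) + u)² = (10*5 - 2*I)² = (50 - 2*I)²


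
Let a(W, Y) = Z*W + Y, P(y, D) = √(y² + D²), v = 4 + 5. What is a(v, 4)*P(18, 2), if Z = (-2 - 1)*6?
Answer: -316*√82 ≈ -2861.5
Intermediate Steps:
Z = -18 (Z = -3*6 = -18)
v = 9
P(y, D) = √(D² + y²)
a(W, Y) = Y - 18*W (a(W, Y) = -18*W + Y = Y - 18*W)
a(v, 4)*P(18, 2) = (4 - 18*9)*√(2² + 18²) = (4 - 162)*√(4 + 324) = -316*√82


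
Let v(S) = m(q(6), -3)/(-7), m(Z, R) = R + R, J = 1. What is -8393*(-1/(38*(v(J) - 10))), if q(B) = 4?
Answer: -58751/2432 ≈ -24.157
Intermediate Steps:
m(Z, R) = 2*R
v(S) = 6/7 (v(S) = (2*(-3))/(-7) = -6*(-⅐) = 6/7)
-8393*(-1/(38*(v(J) - 10))) = -8393*(-1/(38*(6/7 - 10))) = -8393/((-64/7*(-38))) = -8393/2432/7 = -8393*7/2432 = -58751/2432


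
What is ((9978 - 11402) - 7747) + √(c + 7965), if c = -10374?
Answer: -9171 + I*√2409 ≈ -9171.0 + 49.082*I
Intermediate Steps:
((9978 - 11402) - 7747) + √(c + 7965) = ((9978 - 11402) - 7747) + √(-10374 + 7965) = (-1424 - 7747) + √(-2409) = -9171 + I*√2409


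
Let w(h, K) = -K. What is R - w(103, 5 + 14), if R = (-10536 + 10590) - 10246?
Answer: -10173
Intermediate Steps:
R = -10192 (R = 54 - 10246 = -10192)
R - w(103, 5 + 14) = -10192 - (-1)*(5 + 14) = -10192 - (-1)*19 = -10192 - 1*(-19) = -10192 + 19 = -10173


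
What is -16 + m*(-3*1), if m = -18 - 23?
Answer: 107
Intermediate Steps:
m = -41
-16 + m*(-3*1) = -16 - (-123) = -16 - 41*(-3) = -16 + 123 = 107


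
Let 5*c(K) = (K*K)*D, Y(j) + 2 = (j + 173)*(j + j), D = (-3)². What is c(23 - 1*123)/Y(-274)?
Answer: 9000/27673 ≈ 0.32523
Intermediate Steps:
D = 9
Y(j) = -2 + 2*j*(173 + j) (Y(j) = -2 + (j + 173)*(j + j) = -2 + (173 + j)*(2*j) = -2 + 2*j*(173 + j))
c(K) = 9*K²/5 (c(K) = ((K*K)*9)/5 = (K²*9)/5 = (9*K²)/5 = 9*K²/5)
c(23 - 1*123)/Y(-274) = (9*(23 - 1*123)²/5)/(-2 + 2*(-274)² + 346*(-274)) = (9*(23 - 123)²/5)/(-2 + 2*75076 - 94804) = ((9/5)*(-100)²)/(-2 + 150152 - 94804) = ((9/5)*10000)/55346 = 18000*(1/55346) = 9000/27673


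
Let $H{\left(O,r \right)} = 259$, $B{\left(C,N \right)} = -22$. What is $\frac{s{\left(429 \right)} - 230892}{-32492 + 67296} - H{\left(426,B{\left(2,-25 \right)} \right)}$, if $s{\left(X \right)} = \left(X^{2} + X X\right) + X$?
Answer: $- \frac{8876617}{34804} \approx -255.05$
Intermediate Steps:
$s{\left(X \right)} = X + 2 X^{2}$ ($s{\left(X \right)} = \left(X^{2} + X^{2}\right) + X = 2 X^{2} + X = X + 2 X^{2}$)
$\frac{s{\left(429 \right)} - 230892}{-32492 + 67296} - H{\left(426,B{\left(2,-25 \right)} \right)} = \frac{429 \left(1 + 2 \cdot 429\right) - 230892}{-32492 + 67296} - 259 = \frac{429 \left(1 + 858\right) - 230892}{34804} - 259 = \left(429 \cdot 859 - 230892\right) \frac{1}{34804} - 259 = \left(368511 - 230892\right) \frac{1}{34804} - 259 = 137619 \cdot \frac{1}{34804} - 259 = \frac{137619}{34804} - 259 = - \frac{8876617}{34804}$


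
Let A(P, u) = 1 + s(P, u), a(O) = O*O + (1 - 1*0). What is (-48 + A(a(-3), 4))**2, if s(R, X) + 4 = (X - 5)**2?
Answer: 2500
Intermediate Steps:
s(R, X) = -4 + (-5 + X)**2 (s(R, X) = -4 + (X - 5)**2 = -4 + (-5 + X)**2)
a(O) = 1 + O**2 (a(O) = O**2 + (1 + 0) = O**2 + 1 = 1 + O**2)
A(P, u) = -3 + (-5 + u)**2 (A(P, u) = 1 + (-4 + (-5 + u)**2) = -3 + (-5 + u)**2)
(-48 + A(a(-3), 4))**2 = (-48 + (-3 + (-5 + 4)**2))**2 = (-48 + (-3 + (-1)**2))**2 = (-48 + (-3 + 1))**2 = (-48 - 2)**2 = (-50)**2 = 2500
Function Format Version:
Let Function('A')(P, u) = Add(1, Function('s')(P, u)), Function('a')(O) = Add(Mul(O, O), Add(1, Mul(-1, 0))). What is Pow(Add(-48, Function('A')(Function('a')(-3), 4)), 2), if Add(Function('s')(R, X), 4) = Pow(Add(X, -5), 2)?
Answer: 2500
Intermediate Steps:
Function('s')(R, X) = Add(-4, Pow(Add(-5, X), 2)) (Function('s')(R, X) = Add(-4, Pow(Add(X, -5), 2)) = Add(-4, Pow(Add(-5, X), 2)))
Function('a')(O) = Add(1, Pow(O, 2)) (Function('a')(O) = Add(Pow(O, 2), Add(1, 0)) = Add(Pow(O, 2), 1) = Add(1, Pow(O, 2)))
Function('A')(P, u) = Add(-3, Pow(Add(-5, u), 2)) (Function('A')(P, u) = Add(1, Add(-4, Pow(Add(-5, u), 2))) = Add(-3, Pow(Add(-5, u), 2)))
Pow(Add(-48, Function('A')(Function('a')(-3), 4)), 2) = Pow(Add(-48, Add(-3, Pow(Add(-5, 4), 2))), 2) = Pow(Add(-48, Add(-3, Pow(-1, 2))), 2) = Pow(Add(-48, Add(-3, 1)), 2) = Pow(Add(-48, -2), 2) = Pow(-50, 2) = 2500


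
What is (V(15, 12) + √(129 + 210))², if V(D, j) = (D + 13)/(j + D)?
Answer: 247915/729 + 56*√339/27 ≈ 378.26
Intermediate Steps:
V(D, j) = (13 + D)/(D + j)
(V(15, 12) + √(129 + 210))² = ((13 + 15)/(15 + 12) + √(129 + 210))² = (28/27 + √339)²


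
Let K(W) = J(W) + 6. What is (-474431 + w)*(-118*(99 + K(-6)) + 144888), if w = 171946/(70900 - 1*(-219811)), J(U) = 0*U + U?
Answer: -18372056380364970/290711 ≈ -6.3197e+10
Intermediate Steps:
J(U) = U (J(U) = 0 + U = U)
K(W) = 6 + W (K(W) = W + 6 = 6 + W)
w = 171946/290711 (w = 171946/(70900 + 219811) = 171946/290711 ≈ 0.59147)
(-474431 + w)*(-118*(99 + K(-6)) + 144888) = (-474431 + 171946/290711)*(-118*(99 + (6 - 6)) + 144888) = -137922138495*(-118*(99 + 0) + 144888)/290711 = -137922138495*(-118*99 + 144888)/290711 = -137922138495*(-11682 + 144888)/290711 = -137922138495/290711*133206 = -18372056380364970/290711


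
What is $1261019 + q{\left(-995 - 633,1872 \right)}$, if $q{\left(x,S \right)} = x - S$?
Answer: $1257519$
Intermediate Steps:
$1261019 + q{\left(-995 - 633,1872 \right)} = 1261019 - 3500 = 1257519$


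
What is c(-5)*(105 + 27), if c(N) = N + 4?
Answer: -132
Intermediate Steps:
c(N) = 4 + N
c(-5)*(105 + 27) = (4 - 5)*(105 + 27) = -1*132 = -132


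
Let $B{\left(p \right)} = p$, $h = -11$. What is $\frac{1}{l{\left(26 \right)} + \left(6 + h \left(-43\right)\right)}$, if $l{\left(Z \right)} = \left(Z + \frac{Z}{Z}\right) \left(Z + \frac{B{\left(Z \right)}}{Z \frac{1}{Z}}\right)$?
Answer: $\frac{1}{1883} \approx 0.00053107$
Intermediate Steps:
$l{\left(Z \right)} = 2 Z \left(1 + Z\right)$ ($l{\left(Z \right)} = \left(Z + \frac{Z}{Z}\right) \left(Z + \frac{Z}{Z \frac{1}{Z}}\right) = \left(Z + 1\right) \left(Z + \frac{Z}{1}\right) = \left(1 + Z\right) \left(Z + Z 1\right) = \left(1 + Z\right) \left(Z + Z\right) = \left(1 + Z\right) 2 Z = 2 Z \left(1 + Z\right)$)
$\frac{1}{l{\left(26 \right)} + \left(6 + h \left(-43\right)\right)} = \frac{1}{2 \cdot 26 \left(1 + 26\right) + \left(6 - -473\right)} = \frac{1}{2 \cdot 26 \cdot 27 + \left(6 + 473\right)} = \frac{1}{1404 + 479} = \frac{1}{1883}$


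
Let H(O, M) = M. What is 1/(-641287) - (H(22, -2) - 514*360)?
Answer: 118665029053/641287 ≈ 1.8504e+5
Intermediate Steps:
1/(-641287) - (H(22, -2) - 514*360) = 1/(-641287) - (-2 - 514*360) = -1/641287 - (-2 - 185040) = -1/641287 - 1*(-185042) = -1/641287 + 185042 = 118665029053/641287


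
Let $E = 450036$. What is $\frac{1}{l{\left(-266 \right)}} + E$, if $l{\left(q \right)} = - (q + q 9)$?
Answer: $\frac{1197095761}{2660} \approx 4.5004 \cdot 10^{5}$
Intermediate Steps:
$l{\left(q \right)} = - 10 q$ ($l{\left(q \right)} = - (q + 9 q) = - 10 q$)
$\frac{1}{l{\left(-266 \right)}} + E = \frac{1}{\left(-10\right) \left(-266\right)} + 450036 = \frac{1}{2660} + 450036 = \frac{1197095761}{2660}$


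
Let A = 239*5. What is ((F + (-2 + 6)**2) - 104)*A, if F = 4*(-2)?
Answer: -114720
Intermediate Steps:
F = -8
A = 1195
((F + (-2 + 6)**2) - 104)*A = ((-8 + (-2 + 6)**2) - 104)*1195 = ((-8 + 4**2) - 104)*1195 = ((-8 + 16) - 104)*1195 = (8 - 104)*1195 = -96*1195 = -114720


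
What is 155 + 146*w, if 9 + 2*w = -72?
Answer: -5758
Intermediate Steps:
w = -81/2 (w = -9/2 + (1/2)*(-72) = -9/2 - 36 = -81/2 ≈ -40.500)
155 + 146*w = 155 + 146*(-81/2) = 155 - 5913 = -5758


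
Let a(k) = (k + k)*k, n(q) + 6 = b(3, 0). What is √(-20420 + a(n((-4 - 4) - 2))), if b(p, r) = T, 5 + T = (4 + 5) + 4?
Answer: 54*I*√7 ≈ 142.87*I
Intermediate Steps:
T = 8 (T = -5 + ((4 + 5) + 4) = -5 + (9 + 4) = -5 + 13 = 8)
b(p, r) = 8
n(q) = 2 (n(q) = -6 + 8 = 2)
a(k) = 2*k² (a(k) = (2*k)*k = 2*k²)
√(-20420 + a(n((-4 - 4) - 2))) = √(-20420 + 2*2²) = √(-20420 + 2*4) = √(-20420 + 8) = √(-20412) = 54*I*√7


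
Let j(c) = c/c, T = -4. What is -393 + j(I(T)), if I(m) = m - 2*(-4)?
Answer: -392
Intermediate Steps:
I(m) = 8 + m (I(m) = m + 8 = 8 + m)
j(c) = 1
-393 + j(I(T)) = -393 + 1 = -392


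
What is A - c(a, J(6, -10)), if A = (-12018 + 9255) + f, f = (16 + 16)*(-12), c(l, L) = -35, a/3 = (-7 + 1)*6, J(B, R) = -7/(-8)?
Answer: -3112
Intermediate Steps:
J(B, R) = 7/8 (J(B, R) = -7*(-⅛) = 7/8)
a = -108 (a = 3*((-7 + 1)*6) = 3*(-6*6) = 3*(-36) = -108)
f = -384 (f = 32*(-12) = -384)
A = -3147 (A = (-12018 + 9255) - 384 = -2763 - 384 = -3147)
A - c(a, J(6, -10)) = -3147 - 1*(-35) = -3147 + 35 = -3112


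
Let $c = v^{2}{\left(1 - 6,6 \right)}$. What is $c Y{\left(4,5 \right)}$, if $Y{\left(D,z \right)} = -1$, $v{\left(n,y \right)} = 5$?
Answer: $-25$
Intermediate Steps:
$c = 25$ ($c = 5^{2} = 25$)
$c Y{\left(4,5 \right)} = 25 \left(-1\right) = -25$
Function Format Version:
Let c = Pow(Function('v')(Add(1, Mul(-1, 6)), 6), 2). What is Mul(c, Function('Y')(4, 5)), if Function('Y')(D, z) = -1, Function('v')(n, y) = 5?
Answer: -25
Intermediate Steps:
c = 25 (c = Pow(5, 2) = 25)
Mul(c, Function('Y')(4, 5)) = Mul(25, -1) = -25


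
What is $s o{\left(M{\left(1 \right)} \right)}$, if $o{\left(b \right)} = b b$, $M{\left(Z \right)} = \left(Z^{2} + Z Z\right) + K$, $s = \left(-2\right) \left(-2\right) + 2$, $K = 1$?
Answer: $54$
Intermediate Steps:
$s = 6$ ($s = 4 + 2 = 6$)
$M{\left(Z \right)} = 1 + 2 Z^{2}$ ($M{\left(Z \right)} = \left(Z^{2} + Z Z\right) + 1 = \left(Z^{2} + Z^{2}\right) + 1 = 2 Z^{2} + 1 = 1 + 2 Z^{2}$)
$o{\left(b \right)} = b^{2}$
$s o{\left(M{\left(1 \right)} \right)} = 6 \left(1 + 2 \cdot 1^{2}\right)^{2} = 6 \left(1 + 2 \cdot 1\right)^{2} = 6 \left(1 + 2\right)^{2} = 6 \cdot 3^{2} = 6 \cdot 9 = 54$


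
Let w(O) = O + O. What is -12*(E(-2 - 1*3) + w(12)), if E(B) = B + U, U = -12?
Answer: -84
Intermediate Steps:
w(O) = 2*O
E(B) = -12 + B (E(B) = B - 12 = -12 + B)
-12*(E(-2 - 1*3) + w(12)) = -12*((-12 + (-2 - 1*3)) + 2*12) = -12*((-12 + (-2 - 3)) + 24) = -12*((-12 - 5) + 24) = -12*(-17 + 24) = -12*7 = -84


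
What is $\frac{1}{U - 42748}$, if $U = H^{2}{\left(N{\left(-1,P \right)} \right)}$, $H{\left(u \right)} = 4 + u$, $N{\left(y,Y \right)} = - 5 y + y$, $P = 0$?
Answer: $- \frac{1}{42684} \approx -2.3428 \cdot 10^{-5}$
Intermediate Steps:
$N{\left(y,Y \right)} = - 4 y$
$U = 64$ ($U = \left(4 - -4\right)^{2} = \left(4 + 4\right)^{2} = 8^{2} = 64$)
$\frac{1}{U - 42748} = \frac{1}{64 - 42748} = \frac{1}{-42684} = - \frac{1}{42684}$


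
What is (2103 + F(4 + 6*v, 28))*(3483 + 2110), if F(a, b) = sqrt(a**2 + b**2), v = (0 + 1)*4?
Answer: 11762079 + 156604*sqrt(2) ≈ 1.1984e+7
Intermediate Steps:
v = 4 (v = 1*4 = 4)
(2103 + F(4 + 6*v, 28))*(3483 + 2110) = (2103 + sqrt((4 + 6*4)**2 + 28**2))*(3483 + 2110) = (2103 + sqrt((4 + 24)**2 + 784))*5593 = (2103 + sqrt(28**2 + 784))*5593 = (2103 + sqrt(784 + 784))*5593 = (2103 + sqrt(1568))*5593 = (2103 + 28*sqrt(2))*5593 = 11762079 + 156604*sqrt(2)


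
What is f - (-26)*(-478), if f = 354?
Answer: -12074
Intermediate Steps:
f - (-26)*(-478) = 354 - (-26)*(-478) = 354 - 26*478 = 354 - 12428 = -12074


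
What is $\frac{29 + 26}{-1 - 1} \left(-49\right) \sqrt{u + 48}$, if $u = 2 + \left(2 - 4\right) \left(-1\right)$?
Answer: $2695 \sqrt{13} \approx 9717.0$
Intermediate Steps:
$u = 4$ ($u = 2 - -2 = 2 + 2 = 4$)
$\frac{29 + 26}{-1 - 1} \left(-49\right) \sqrt{u + 48} = \frac{29 + 26}{-1 - 1} \left(-49\right) \sqrt{4 + 48} = \frac{55}{-2} \left(-49\right) \sqrt{52} = 55 \left(- \frac{1}{2}\right) \left(-49\right) 2 \sqrt{13} = \left(- \frac{55}{2}\right) \left(-49\right) 2 \sqrt{13} = \frac{2695 \cdot 2 \sqrt{13}}{2} = 2695 \sqrt{13}$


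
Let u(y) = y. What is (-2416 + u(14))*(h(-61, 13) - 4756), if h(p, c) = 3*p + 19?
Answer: 11817840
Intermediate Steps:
h(p, c) = 19 + 3*p
(-2416 + u(14))*(h(-61, 13) - 4756) = (-2416 + 14)*((19 + 3*(-61)) - 4756) = -2402*((19 - 183) - 4756) = -2402*(-164 - 4756) = -2402*(-4920) = 11817840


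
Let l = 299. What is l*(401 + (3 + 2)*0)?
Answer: 119899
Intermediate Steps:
l*(401 + (3 + 2)*0) = 299*(401 + (3 + 2)*0) = 299*(401 + 5*0) = 299*(401 + 0) = 299*401 = 119899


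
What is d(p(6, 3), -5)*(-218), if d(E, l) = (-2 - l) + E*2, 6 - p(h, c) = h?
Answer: -654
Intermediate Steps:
p(h, c) = 6 - h
d(E, l) = -2 - l + 2*E (d(E, l) = (-2 - l) + 2*E = -2 - l + 2*E)
d(p(6, 3), -5)*(-218) = (-2 - 1*(-5) + 2*(6 - 1*6))*(-218) = (-2 + 5 + 2*(6 - 6))*(-218) = (-2 + 5 + 2*0)*(-218) = (-2 + 5 + 0)*(-218) = 3*(-218) = -654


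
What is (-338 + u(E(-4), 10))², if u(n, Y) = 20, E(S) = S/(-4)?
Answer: 101124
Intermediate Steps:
E(S) = -S/4 (E(S) = S*(-¼) = -S/4)
(-338 + u(E(-4), 10))² = (-338 + 20)² = (-318)² = 101124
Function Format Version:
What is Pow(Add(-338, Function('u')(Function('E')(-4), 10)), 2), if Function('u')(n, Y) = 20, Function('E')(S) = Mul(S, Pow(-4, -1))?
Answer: 101124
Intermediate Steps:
Function('E')(S) = Mul(Rational(-1, 4), S) (Function('E')(S) = Mul(S, Rational(-1, 4)) = Mul(Rational(-1, 4), S))
Pow(Add(-338, Function('u')(Function('E')(-4), 10)), 2) = Pow(Add(-338, 20), 2) = Pow(-318, 2) = 101124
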